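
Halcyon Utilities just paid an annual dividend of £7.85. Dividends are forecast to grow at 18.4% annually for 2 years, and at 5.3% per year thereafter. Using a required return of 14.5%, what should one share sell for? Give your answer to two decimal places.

£112.58

Two-stage DDM. Project D₁…D_2 at 0.184, terminal growth 0.053, discount at r = 0.145.
D_1 = 9.2944
D_2 = 11.0046
Terminal value at t=2: TV = D_3/(r−g) = 11.5878/(0.145−0.053) = 125.9545
P₀ = 9.2944/(1+0.145)^1 + 11.0046/(1+0.145)^2 + 125.9545/(1+0.145)^2 = 112.5845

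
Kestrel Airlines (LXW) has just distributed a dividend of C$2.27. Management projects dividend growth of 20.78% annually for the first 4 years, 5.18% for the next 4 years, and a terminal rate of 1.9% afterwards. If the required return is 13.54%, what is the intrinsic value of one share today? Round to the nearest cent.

Three-stage DDM. Project D₁…D_8; terminal Gordon value at t=8 with g = 0.019; discount at r = 0.1354.
D_1 = 2.7417
D_2 = 3.3114
D_3 = 3.9995
D_4 = 4.8307
D_5 = 5.0809
D_6 = 5.3441
D_7 = 5.6209
D_8 = 5.9121
TV_8 = 6.0244/(0.1354−0.019) = 51.7559
P₀ = Σ Dₜ/(1+r)ᵗ + TV_8/(1+r)^8 = 39.0014

C$39.00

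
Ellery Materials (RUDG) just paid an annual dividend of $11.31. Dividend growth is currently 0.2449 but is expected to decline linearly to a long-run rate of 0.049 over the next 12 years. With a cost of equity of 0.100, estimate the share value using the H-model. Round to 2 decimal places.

H-model: P₀ = D₀[(1+g_L) + H(g_S−g_L)]/(r−g_L), with H = 12/2 = 6.
P₀ = 11.31 × [(1+0.049) + 6×(0.2449−0.049)] / (0.1−0.049)
   = 11.31 × 2.2244 / 0.051 = 493.2934

$493.29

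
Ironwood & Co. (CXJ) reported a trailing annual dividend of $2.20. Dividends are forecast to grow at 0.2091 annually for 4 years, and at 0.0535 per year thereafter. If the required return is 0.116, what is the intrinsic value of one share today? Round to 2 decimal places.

Two-stage DDM. Project D₁…D_4 at 0.2091, terminal growth 0.0535, discount at r = 0.116.
D_1 = 2.6600
D_2 = 3.2162
D_3 = 3.8887
D_4 = 4.7019
Terminal value at t=4: TV = D_5/(r−g) = 4.9534/(0.116−0.0535) = 79.2549
P₀ = 2.6600/(1+0.116)^1 + 3.2162/(1+0.116)^2 + 3.8887/(1+0.116)^3 + 4.7019/(1+0.116)^4 + 79.2549/(1+0.116)^4 = 61.8888

$61.89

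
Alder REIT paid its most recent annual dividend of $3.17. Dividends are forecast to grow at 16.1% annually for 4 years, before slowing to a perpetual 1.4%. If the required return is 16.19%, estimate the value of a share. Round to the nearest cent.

Two-stage DDM. Project D₁…D_4 at 0.161, terminal growth 0.014, discount at r = 0.1619.
D_1 = 3.6804
D_2 = 4.2729
D_3 = 4.9608
D_4 = 5.7595
Terminal value at t=4: TV = D_5/(r−g) = 5.8402/(0.1619−0.014) = 39.4873
P₀ = 3.6804/(1+0.1619)^1 + 4.2729/(1+0.1619)^2 + 4.9608/(1+0.1619)^3 + 5.7595/(1+0.1619)^4 + 39.4873/(1+0.1619)^4 = 34.3217

$34.32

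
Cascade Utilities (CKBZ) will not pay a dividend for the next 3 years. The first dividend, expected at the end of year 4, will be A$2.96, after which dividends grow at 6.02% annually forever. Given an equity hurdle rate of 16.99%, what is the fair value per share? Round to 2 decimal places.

A$16.85

Deferred-dividend DDM. At t=3 the remaining stream is a growing perpetuity with first payment D_4 = 2.96.
V_3 = D_4/(r−g) = 2.96/(0.1699−0.0602) = 26.9827
P₀ = V_3/(1+r)^3 = 26.9827/(1+0.1699)^3 = 16.8515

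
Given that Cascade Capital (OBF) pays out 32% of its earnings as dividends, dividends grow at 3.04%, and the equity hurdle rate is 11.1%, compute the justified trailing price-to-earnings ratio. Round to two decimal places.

4.09

Justified trailing P/E = b(1+g)/(r−g) = 0.32×(1+0.0304)/(0.111−0.0304) = 4.0909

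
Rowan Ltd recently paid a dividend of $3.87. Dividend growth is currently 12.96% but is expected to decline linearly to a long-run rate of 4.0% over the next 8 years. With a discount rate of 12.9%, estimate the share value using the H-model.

$60.81

H-model: P₀ = D₀[(1+g_L) + H(g_S−g_L)]/(r−g_L), with H = 8/2 = 4.
P₀ = 3.87 × [(1+0.04) + 4×(0.1296−0.04)] / (0.129−0.04)
   = 3.87 × 1.3984 / 0.089 = 60.8068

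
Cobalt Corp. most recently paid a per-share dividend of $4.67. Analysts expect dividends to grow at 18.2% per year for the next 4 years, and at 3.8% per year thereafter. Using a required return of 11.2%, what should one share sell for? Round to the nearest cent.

Two-stage DDM. Project D₁…D_4 at 0.182, terminal growth 0.038, discount at r = 0.112.
D_1 = 5.5199
D_2 = 6.5246
D_3 = 7.7120
D_4 = 9.1156
Terminal value at t=4: TV = D_5/(r−g) = 9.4620/(0.112−0.038) = 127.8652
P₀ = 5.5199/(1+0.112)^1 + 6.5246/(1+0.112)^2 + 7.7120/(1+0.112)^3 + 9.1156/(1+0.112)^4 + 127.8652/(1+0.112)^4 = 105.4352

$105.44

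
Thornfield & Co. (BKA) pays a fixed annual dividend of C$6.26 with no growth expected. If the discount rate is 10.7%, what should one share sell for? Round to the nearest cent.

Zero-growth DDM (perpetuity): P₀ = D/r = 6.26 / 0.107 = 58.5047

C$58.50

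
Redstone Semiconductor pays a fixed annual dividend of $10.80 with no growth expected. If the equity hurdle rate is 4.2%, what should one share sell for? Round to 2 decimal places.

Zero-growth DDM (perpetuity): P₀ = D/r = 10.80 / 0.042 = 257.1429

$257.14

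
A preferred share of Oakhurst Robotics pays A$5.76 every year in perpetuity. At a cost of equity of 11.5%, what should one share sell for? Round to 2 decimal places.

Zero-growth DDM (perpetuity): P₀ = D/r = 5.76 / 0.115 = 50.0870

A$50.09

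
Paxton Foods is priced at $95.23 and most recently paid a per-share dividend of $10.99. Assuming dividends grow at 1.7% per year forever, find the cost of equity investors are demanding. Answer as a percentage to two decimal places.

13.44%

Rearranging the constant-growth DDM: r = D₁/P₀ + g.
D₁ = 10.99 × (1 + 0.017) = 11.1768.
r = 11.1768 / 95.23 + 0.017 = 0.11737 + 0.017 = 0.13437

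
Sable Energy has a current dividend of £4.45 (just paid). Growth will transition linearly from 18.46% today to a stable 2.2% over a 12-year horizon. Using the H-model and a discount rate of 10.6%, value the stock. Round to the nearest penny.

H-model: P₀ = D₀[(1+g_L) + H(g_S−g_L)]/(r−g_L), with H = 12/2 = 6.
P₀ = 4.45 × [(1+0.022) + 6×(0.1846−0.022)] / (0.106−0.022)
   = 4.45 × 1.9976 / 0.084 = 105.8252

£105.83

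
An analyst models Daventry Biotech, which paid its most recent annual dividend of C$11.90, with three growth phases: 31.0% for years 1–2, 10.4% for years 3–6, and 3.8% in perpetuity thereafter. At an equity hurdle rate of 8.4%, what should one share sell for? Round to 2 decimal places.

Three-stage DDM. Project D₁…D_6; terminal Gordon value at t=6 with g = 0.038; discount at r = 0.084.
D_1 = 15.5890
D_2 = 20.4216
D_3 = 22.5454
D_4 = 24.8902
D_5 = 27.4787
D_6 = 30.3365
TV_6 = 31.4893/(0.084−0.038) = 684.5503
P₀ = Σ Dₜ/(1+r)ᵗ + TV_6/(1+r)^6 = 526.4630

C$526.46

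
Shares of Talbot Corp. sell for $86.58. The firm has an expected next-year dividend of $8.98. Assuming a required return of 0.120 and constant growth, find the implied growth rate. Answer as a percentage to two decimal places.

From P₀ = D₁/(r − g), the implied growth is g = r − D₁/P₀.
g = 0.12 − 8.98/86.58 = 0.12 − 0.10372 = 0.01628

1.63%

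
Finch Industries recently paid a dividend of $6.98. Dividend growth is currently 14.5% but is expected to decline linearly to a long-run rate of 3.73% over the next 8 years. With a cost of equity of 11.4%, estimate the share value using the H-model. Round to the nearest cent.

$133.60

H-model: P₀ = D₀[(1+g_L) + H(g_S−g_L)]/(r−g_L), with H = 8/2 = 4.
P₀ = 6.98 × [(1+0.0373) + 4×(0.145−0.0373)] / (0.114−0.0373)
   = 6.98 × 1.4681 / 0.0767 = 133.6028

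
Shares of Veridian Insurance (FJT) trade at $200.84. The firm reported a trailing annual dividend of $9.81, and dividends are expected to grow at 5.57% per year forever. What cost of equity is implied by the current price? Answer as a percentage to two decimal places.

Rearranging the constant-growth DDM: r = D₁/P₀ + g.
D₁ = 9.81 × (1 + 0.0557) = 10.3564.
r = 10.3564 / 200.84 + 0.0557 = 0.05157 + 0.0557 = 0.10727

10.73%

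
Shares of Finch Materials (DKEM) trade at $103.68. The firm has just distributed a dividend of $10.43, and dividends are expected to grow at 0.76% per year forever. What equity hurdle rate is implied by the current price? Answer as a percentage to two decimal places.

Rearranging the constant-growth DDM: r = D₁/P₀ + g.
D₁ = 10.43 × (1 + 0.0076) = 10.5093.
r = 10.5093 / 103.68 + 0.0076 = 0.10136 + 0.0076 = 0.10896

10.90%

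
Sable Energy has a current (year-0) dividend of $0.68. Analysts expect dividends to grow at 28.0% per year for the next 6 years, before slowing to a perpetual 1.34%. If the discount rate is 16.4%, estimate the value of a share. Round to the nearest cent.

Two-stage DDM. Project D₁…D_6 at 0.28, terminal growth 0.0134, discount at r = 0.164.
D_1 = 0.8704
D_2 = 1.1141
D_3 = 1.4261
D_4 = 1.8254
D_5 = 2.3365
D_6 = 2.9907
Terminal value at t=6: TV = D_7/(r−g) = 3.0307/(0.164−0.0134) = 20.1245
P₀ = 0.8704/(1+0.164)^1 + 1.1141/(1+0.164)^2 + 1.4261/(1+0.164)^3 + 1.8254/(1+0.164)^4 + 2.3365/(1+0.164)^5 + 2.9907/(1+0.164)^6 + 20.1245/(1+0.164)^6 = 13.8556

$13.86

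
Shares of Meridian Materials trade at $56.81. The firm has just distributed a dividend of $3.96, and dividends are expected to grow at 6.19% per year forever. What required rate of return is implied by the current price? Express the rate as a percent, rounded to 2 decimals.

Rearranging the constant-growth DDM: r = D₁/P₀ + g.
D₁ = 3.96 × (1 + 0.0619) = 4.2051.
r = 4.2051 / 56.81 + 0.0619 = 0.07402 + 0.0619 = 0.13592

13.59%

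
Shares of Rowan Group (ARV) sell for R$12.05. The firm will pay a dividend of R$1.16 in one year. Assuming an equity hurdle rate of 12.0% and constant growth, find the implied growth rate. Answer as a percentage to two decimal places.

2.37%

From P₀ = D₁/(r − g), the implied growth is g = r − D₁/P₀.
g = 0.12 − 1.16/12.05 = 0.12 − 0.09627 = 0.02373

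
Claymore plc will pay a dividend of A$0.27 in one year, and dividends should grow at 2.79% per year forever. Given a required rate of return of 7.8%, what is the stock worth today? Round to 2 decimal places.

A$5.39

Gordon growth model: P₀ = D₁/(r − g), with D₁ = 0.27 given directly.
P₀ = 0.2700 / (0.078 − 0.0279) = 0.2700 / 0.0501 = 5.3892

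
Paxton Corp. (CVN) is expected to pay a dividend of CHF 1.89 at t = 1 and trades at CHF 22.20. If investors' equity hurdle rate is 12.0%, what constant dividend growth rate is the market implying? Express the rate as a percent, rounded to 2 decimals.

From P₀ = D₁/(r − g), the implied growth is g = r − D₁/P₀.
g = 0.12 − 1.89/22.20 = 0.12 − 0.08514 = 0.03486

3.49%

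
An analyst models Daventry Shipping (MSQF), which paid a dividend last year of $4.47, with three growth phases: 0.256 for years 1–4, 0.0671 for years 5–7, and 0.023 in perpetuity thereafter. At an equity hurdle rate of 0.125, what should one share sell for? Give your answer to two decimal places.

$101.93

Three-stage DDM. Project D₁…D_7; terminal Gordon value at t=7 with g = 0.023; discount at r = 0.125.
D_1 = 5.6143
D_2 = 7.0516
D_3 = 8.8568
D_4 = 11.1241
D_5 = 11.8706
D_6 = 12.6671
D_7 = 13.5170
TV_7 = 13.8279/(0.125−0.023) = 135.5679
P₀ = Σ Dₜ/(1+r)ᵗ + TV_7/(1+r)^7 = 101.9310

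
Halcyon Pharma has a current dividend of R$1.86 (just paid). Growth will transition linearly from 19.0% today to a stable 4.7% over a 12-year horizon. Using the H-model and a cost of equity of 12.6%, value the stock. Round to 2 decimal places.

R$44.85

H-model: P₀ = D₀[(1+g_L) + H(g_S−g_L)]/(r−g_L), with H = 12/2 = 6.
P₀ = 1.86 × [(1+0.047) + 6×(0.19−0.047)] / (0.126−0.047)
   = 1.86 × 1.9050 / 0.079 = 44.8519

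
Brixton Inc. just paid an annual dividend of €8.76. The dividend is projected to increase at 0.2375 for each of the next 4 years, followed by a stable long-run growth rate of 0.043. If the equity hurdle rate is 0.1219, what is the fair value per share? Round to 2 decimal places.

Two-stage DDM. Project D₁…D_4 at 0.2375, terminal growth 0.043, discount at r = 0.1219.
D_1 = 10.8405
D_2 = 13.4151
D_3 = 16.6012
D_4 = 20.5440
Terminal value at t=4: TV = D_5/(r−g) = 21.4274/(0.1219−0.043) = 271.5765
P₀ = 10.8405/(1+0.1219)^1 + 13.4151/(1+0.1219)^2 + 16.6012/(1+0.1219)^3 + 20.5440/(1+0.1219)^4 + 271.5765/(1+0.1219)^4 = 216.4708

€216.47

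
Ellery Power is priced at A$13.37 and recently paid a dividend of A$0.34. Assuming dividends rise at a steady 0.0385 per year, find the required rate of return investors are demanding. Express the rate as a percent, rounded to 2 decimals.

Rearranging the constant-growth DDM: r = D₁/P₀ + g.
D₁ = 0.34 × (1 + 0.0385) = 0.3531.
r = 0.3531 / 13.37 + 0.0385 = 0.02641 + 0.0385 = 0.06491

6.49%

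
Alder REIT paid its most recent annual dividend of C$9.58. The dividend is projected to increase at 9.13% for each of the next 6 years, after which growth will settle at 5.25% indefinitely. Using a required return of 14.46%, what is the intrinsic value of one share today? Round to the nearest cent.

C$131.04

Two-stage DDM. Project D₁…D_6 at 0.0913, terminal growth 0.0525, discount at r = 0.1446.
D_1 = 10.4547
D_2 = 11.4092
D_3 = 12.4508
D_4 = 13.5876
D_5 = 14.8281
D_6 = 16.1819
Terminal value at t=6: TV = D_7/(r−g) = 17.0315/(0.1446−0.0525) = 184.9238
P₀ = 10.4547/(1+0.1446)^1 + 11.4092/(1+0.1446)^2 + 12.4508/(1+0.1446)^3 + 13.5876/(1+0.1446)^4 + 14.8281/(1+0.1446)^5 + 16.1819/(1+0.1446)^6 + 184.9238/(1+0.1446)^6 = 131.0435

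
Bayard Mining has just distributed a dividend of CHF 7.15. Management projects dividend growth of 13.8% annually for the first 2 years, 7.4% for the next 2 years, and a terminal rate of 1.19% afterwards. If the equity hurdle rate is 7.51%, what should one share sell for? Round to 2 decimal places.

Three-stage DDM. Project D₁…D_4; terminal Gordon value at t=4 with g = 0.0119; discount at r = 0.0751.
D_1 = 8.1367
D_2 = 9.2596
D_3 = 9.9448
D_4 = 10.6807
TV_4 = 10.8078/(0.0751−0.0119) = 171.0093
P₀ = Σ Dₜ/(1+r)ᵗ + TV_4/(1+r)^4 = 159.5813

CHF 159.58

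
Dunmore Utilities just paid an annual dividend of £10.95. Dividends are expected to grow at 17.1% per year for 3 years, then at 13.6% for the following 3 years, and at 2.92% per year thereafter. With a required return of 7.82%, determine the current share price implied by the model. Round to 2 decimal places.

£430.20

Three-stage DDM. Project D₁…D_6; terminal Gordon value at t=6 with g = 0.0292; discount at r = 0.0782.
D_1 = 12.8224
D_2 = 15.0151
D_3 = 17.5827
D_4 = 19.9739
D_5 = 22.6904
D_6 = 25.7763
TV_6 = 26.5289/(0.0782−0.0292) = 541.4065
P₀ = Σ Dₜ/(1+r)ᵗ + TV_6/(1+r)^6 = 430.2045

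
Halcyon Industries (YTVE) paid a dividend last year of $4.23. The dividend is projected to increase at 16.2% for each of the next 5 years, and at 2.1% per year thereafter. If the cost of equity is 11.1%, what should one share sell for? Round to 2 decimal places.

Two-stage DDM. Project D₁…D_5 at 0.162, terminal growth 0.021, discount at r = 0.111.
D_1 = 4.9153
D_2 = 5.7115
D_3 = 6.6368
D_4 = 7.7120
D_5 = 8.9613
Terminal value at t=5: TV = D_6/(r−g) = 9.1495/(0.111−0.021) = 101.6610
P₀ = 4.9153/(1+0.111)^1 + 5.7115/(1+0.111)^2 + 6.6368/(1+0.111)^3 + 7.7120/(1+0.111)^4 + 8.9613/(1+0.111)^5 + 101.6610/(1+0.111)^5 = 84.3070

$84.31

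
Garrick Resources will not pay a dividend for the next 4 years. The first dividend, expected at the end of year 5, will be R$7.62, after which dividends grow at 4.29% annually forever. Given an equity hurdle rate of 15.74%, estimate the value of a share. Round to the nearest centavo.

Deferred-dividend DDM. At t=4 the remaining stream is a growing perpetuity with first payment D_5 = 7.62.
V_4 = D_5/(r−g) = 7.62/(0.1574−0.0429) = 66.5502
P₀ = V_4/(1+r)^4 = 66.5502/(1+0.1574)^4 = 37.0865

R$37.09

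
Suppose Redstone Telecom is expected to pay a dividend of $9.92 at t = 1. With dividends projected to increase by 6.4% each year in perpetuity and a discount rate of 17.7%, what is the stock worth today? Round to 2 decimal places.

Gordon growth model: P₀ = D₁/(r − g), with D₁ = 9.92 given directly.
P₀ = 9.9200 / (0.177 − 0.064) = 9.9200 / 0.113 = 87.7876

$87.79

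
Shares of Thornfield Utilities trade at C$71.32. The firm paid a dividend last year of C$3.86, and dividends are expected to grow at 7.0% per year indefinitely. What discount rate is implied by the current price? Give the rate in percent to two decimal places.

Rearranging the constant-growth DDM: r = D₁/P₀ + g.
D₁ = 3.86 × (1 + 0.07) = 4.1302.
r = 4.1302 / 71.32 + 0.07 = 0.05791 + 0.07 = 0.12791

12.79%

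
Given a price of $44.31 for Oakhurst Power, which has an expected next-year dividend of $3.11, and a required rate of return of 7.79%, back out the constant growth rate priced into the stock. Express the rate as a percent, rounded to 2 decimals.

From P₀ = D₁/(r − g), the implied growth is g = r − D₁/P₀.
g = 0.0779 − 3.11/44.31 = 0.0779 − 0.07019 = 0.00771

0.77%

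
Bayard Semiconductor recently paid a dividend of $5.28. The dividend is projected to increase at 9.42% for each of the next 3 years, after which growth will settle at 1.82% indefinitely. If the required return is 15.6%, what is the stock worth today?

Two-stage DDM. Project D₁…D_3 at 0.0942, terminal growth 0.0182, discount at r = 0.156.
D_1 = 5.7774
D_2 = 6.3216
D_3 = 6.9171
Terminal value at t=3: TV = D_4/(r−g) = 7.0430/(0.156−0.0182) = 51.1102
P₀ = 5.7774/(1+0.156)^1 + 6.3216/(1+0.156)^2 + 6.9171/(1+0.156)^3 + 51.1102/(1+0.156)^3 = 47.2912

$47.29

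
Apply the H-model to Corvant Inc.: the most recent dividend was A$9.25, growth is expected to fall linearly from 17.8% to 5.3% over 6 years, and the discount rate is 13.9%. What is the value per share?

H-model: P₀ = D₀[(1+g_L) + H(g_S−g_L)]/(r−g_L), with H = 6/2 = 3.
P₀ = 9.25 × [(1+0.053) + 3×(0.178−0.053)] / (0.139−0.053)
   = 9.25 × 1.4280 / 0.086 = 153.5930

A$153.59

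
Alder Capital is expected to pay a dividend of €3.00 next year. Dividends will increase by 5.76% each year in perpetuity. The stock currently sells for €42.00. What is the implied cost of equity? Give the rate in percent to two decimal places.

Rearranging the constant-growth DDM: r = D₁/P₀ + g.
r = 3.0000 / 42.00 + 0.0576 = 0.07143 + 0.0576 = 0.12903

12.90%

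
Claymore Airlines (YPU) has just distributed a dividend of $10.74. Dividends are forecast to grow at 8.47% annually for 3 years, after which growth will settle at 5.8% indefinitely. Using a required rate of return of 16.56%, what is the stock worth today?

Two-stage DDM. Project D₁…D_3 at 0.0847, terminal growth 0.058, discount at r = 0.1656.
D_1 = 11.6497
D_2 = 12.6364
D_3 = 13.7067
Terminal value at t=3: TV = D_4/(r−g) = 14.5017/(0.1656−0.058) = 134.7741
P₀ = 11.6497/(1+0.1656)^1 + 12.6364/(1+0.1656)^2 + 13.7067/(1+0.1656)^3 + 134.7741/(1+0.1656)^3 = 113.0564

$113.06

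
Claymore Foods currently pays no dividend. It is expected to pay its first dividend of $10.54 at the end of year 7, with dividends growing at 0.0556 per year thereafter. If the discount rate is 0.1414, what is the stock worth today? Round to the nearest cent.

$55.56

Deferred-dividend DDM. At t=6 the remaining stream is a growing perpetuity with first payment D_7 = 10.54.
V_6 = D_7/(r−g) = 10.54/(0.1414−0.0556) = 122.8438
P₀ = V_6/(1+r)^6 = 122.8438/(1+0.1414)^6 = 55.5554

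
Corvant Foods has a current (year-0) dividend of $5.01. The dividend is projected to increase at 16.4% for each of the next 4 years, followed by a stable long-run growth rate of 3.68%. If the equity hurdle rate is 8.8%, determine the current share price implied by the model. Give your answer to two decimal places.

$156.70

Two-stage DDM. Project D₁…D_4 at 0.164, terminal growth 0.0368, discount at r = 0.088.
D_1 = 5.8316
D_2 = 6.7880
D_3 = 7.9013
D_4 = 9.1971
Terminal value at t=4: TV = D_5/(r−g) = 9.5355/(0.088−0.0368) = 186.2407
P₀ = 5.8316/(1+0.088)^1 + 6.7880/(1+0.088)^2 + 7.9013/(1+0.088)^3 + 9.1971/(1+0.088)^4 + 186.2407/(1+0.088)^4 = 156.7032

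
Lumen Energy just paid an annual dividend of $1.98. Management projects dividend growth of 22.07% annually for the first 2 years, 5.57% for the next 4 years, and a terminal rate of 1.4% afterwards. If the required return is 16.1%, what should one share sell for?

Three-stage DDM. Project D₁…D_6; terminal Gordon value at t=6 with g = 0.014; discount at r = 0.161.
D_1 = 2.4170
D_2 = 2.9504
D_3 = 3.1148
D_4 = 3.2882
D_5 = 3.4714
D_6 = 3.6648
TV_6 = 3.7161/(0.161−0.014) = 25.2793
P₀ = Σ Dₜ/(1+r)ᵗ + TV_6/(1+r)^6 = 21.5351

$21.54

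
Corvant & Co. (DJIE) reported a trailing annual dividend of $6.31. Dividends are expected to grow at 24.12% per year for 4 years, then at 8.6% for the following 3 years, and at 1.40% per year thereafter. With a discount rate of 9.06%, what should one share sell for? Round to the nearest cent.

Three-stage DDM. Project D₁…D_7; terminal Gordon value at t=7 with g = 0.014; discount at r = 0.0906.
D_1 = 7.8320
D_2 = 9.7210
D_3 = 12.0658
D_4 = 14.9760
D_5 = 16.2640
D_6 = 17.6627
D_7 = 19.1816
TV_7 = 19.4502/(0.0906−0.014) = 253.9189
P₀ = Σ Dₜ/(1+r)ᵗ + TV_7/(1+r)^7 = 205.1014

$205.10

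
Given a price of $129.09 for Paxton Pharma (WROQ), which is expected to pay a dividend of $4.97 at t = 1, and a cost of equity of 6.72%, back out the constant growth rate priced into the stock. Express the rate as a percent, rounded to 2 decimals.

From P₀ = D₁/(r − g), the implied growth is g = r − D₁/P₀.
g = 0.0672 − 4.97/129.09 = 0.0672 − 0.03850 = 0.02870

2.87%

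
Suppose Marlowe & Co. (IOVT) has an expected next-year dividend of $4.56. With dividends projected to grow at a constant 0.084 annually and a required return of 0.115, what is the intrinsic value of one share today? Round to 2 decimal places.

Gordon growth model: P₀ = D₁/(r − g), with D₁ = 4.56 given directly.
P₀ = 4.5600 / (0.115 − 0.084) = 4.5600 / 0.031 = 147.0968

$147.10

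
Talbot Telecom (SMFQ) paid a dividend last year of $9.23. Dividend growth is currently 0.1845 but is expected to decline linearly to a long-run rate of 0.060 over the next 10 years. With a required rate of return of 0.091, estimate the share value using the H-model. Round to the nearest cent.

H-model: P₀ = D₀[(1+g_L) + H(g_S−g_L)]/(r−g_L), with H = 10/2 = 5.
P₀ = 9.23 × [(1+0.06) + 5×(0.1845−0.06)] / (0.091−0.06)
   = 9.23 × 1.6825 / 0.031 = 500.9508

$500.95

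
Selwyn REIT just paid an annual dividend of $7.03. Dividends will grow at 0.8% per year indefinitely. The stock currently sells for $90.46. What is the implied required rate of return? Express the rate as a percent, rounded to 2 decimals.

Rearranging the constant-growth DDM: r = D₁/P₀ + g.
D₁ = 7.03 × (1 + 0.008) = 7.0862.
r = 7.0862 / 90.46 + 0.008 = 0.07834 + 0.008 = 0.08634

8.63%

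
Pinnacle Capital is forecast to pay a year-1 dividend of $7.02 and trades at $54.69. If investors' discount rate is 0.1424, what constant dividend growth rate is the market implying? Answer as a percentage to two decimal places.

From P₀ = D₁/(r − g), the implied growth is g = r − D₁/P₀.
g = 0.1424 − 7.02/54.69 = 0.1424 − 0.12836 = 0.01404

1.40%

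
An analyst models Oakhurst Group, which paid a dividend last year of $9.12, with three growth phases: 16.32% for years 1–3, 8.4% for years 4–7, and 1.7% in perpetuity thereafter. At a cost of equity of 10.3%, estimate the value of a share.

Three-stage DDM. Project D₁…D_7; terminal Gordon value at t=7 with g = 0.017; discount at r = 0.103.
D_1 = 10.6084
D_2 = 12.3397
D_3 = 14.3535
D_4 = 15.5592
D_5 = 16.8662
D_6 = 18.2829
D_7 = 19.8187
TV_7 = 20.1556/(0.103−0.017) = 234.3676
P₀ = Σ Dₜ/(1+r)ᵗ + TV_7/(1+r)^7 = 189.4271

$189.43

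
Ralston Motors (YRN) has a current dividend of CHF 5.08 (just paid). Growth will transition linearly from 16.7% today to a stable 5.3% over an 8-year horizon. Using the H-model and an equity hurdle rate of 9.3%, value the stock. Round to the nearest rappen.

H-model: P₀ = D₀[(1+g_L) + H(g_S−g_L)]/(r−g_L), with H = 8/2 = 4.
P₀ = 5.08 × [(1+0.053) + 4×(0.167−0.053)] / (0.093−0.053)
   = 5.08 × 1.5090 / 0.04 = 191.6430

CHF 191.64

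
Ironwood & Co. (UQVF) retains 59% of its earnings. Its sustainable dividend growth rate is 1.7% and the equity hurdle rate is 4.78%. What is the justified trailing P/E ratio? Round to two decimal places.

Payout ratio b = 1 − 0.59 = 0.41.
Justified trailing P/E = b(1+g)/(r−g) = 0.41×(1+0.017)/(0.0478−0.017) = 13.5380

13.54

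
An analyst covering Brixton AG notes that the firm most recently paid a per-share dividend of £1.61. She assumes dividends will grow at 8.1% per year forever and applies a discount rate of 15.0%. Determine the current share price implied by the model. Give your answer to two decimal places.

£25.22

Gordon growth model: P₀ = D₁/(r − g). D₁ = 1.61 × (1 + 0.081) = 1.7404.
P₀ = 1.7404 / (0.15 − 0.081) = 1.7404 / 0.069 = 25.2233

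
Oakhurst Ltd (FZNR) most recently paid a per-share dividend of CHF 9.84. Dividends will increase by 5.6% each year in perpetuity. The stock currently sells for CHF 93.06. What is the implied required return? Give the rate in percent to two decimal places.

16.77%

Rearranging the constant-growth DDM: r = D₁/P₀ + g.
D₁ = 9.84 × (1 + 0.056) = 10.3910.
r = 10.3910 / 93.06 + 0.056 = 0.11166 + 0.056 = 0.16766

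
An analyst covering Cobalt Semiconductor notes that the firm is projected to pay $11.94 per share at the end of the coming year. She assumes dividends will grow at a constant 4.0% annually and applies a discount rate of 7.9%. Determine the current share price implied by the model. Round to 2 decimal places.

$306.15

Gordon growth model: P₀ = D₁/(r − g), with D₁ = 11.94 given directly.
P₀ = 11.9400 / (0.079 − 0.04) = 11.9400 / 0.039 = 306.1538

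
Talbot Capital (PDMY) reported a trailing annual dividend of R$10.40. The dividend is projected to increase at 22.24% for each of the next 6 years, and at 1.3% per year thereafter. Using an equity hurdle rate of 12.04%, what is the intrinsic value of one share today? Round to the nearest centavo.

Two-stage DDM. Project D₁…D_6 at 0.2224, terminal growth 0.013, discount at r = 0.1204.
D_1 = 12.7130
D_2 = 15.5403
D_3 = 18.9965
D_4 = 23.2213
D_5 = 28.3857
D_6 = 34.6987
Terminal value at t=6: TV = D_7/(r−g) = 35.1498/(0.1204−0.013) = 327.2793
P₀ = 12.7130/(1+0.1204)^1 + 15.5403/(1+0.1204)^2 + 18.9965/(1+0.1204)^3 + 23.2213/(1+0.1204)^4 + 28.3857/(1+0.1204)^5 + 34.6987/(1+0.1204)^6 + 327.2793/(1+0.1204)^6 = 251.0449

R$251.04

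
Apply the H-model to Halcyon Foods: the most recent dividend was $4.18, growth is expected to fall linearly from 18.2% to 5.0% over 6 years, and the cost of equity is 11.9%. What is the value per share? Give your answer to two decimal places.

$87.60

H-model: P₀ = D₀[(1+g_L) + H(g_S−g_L)]/(r−g_L), with H = 6/2 = 3.
P₀ = 4.18 × [(1+0.05) + 3×(0.182−0.05)] / (0.119−0.05)
   = 4.18 × 1.4460 / 0.069 = 87.5983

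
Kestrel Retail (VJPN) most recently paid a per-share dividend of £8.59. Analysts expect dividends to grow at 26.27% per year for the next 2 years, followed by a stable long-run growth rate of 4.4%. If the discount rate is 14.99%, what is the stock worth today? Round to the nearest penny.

Two-stage DDM. Project D₁…D_2 at 0.2627, terminal growth 0.044, discount at r = 0.1499.
D_1 = 10.8466
D_2 = 13.6960
Terminal value at t=2: TV = D_3/(r−g) = 14.2986/(0.1499−0.044) = 135.0200
P₀ = 10.8466/(1+0.1499)^1 + 13.6960/(1+0.1499)^2 + 135.0200/(1+0.1499)^2 = 121.9028

£121.90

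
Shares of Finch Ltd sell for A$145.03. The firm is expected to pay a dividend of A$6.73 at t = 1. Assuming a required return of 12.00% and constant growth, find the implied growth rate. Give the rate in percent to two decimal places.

7.36%

From P₀ = D₁/(r − g), the implied growth is g = r − D₁/P₀.
g = 0.12 − 6.73/145.03 = 0.12 − 0.04640 = 0.07360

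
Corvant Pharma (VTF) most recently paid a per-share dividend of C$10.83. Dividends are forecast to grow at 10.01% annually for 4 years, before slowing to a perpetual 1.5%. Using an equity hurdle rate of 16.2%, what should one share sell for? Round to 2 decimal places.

C$97.92

Two-stage DDM. Project D₁…D_4 at 0.1001, terminal growth 0.015, discount at r = 0.162.
D_1 = 11.9141
D_2 = 13.1067
D_3 = 14.4187
D_4 = 15.8620
Terminal value at t=4: TV = D_5/(r−g) = 16.0999/(0.162−0.015) = 109.5231
P₀ = 11.9141/(1+0.162)^1 + 13.1067/(1+0.162)^2 + 14.4187/(1+0.162)^3 + 15.8620/(1+0.162)^4 + 109.5231/(1+0.162)^4 = 97.9233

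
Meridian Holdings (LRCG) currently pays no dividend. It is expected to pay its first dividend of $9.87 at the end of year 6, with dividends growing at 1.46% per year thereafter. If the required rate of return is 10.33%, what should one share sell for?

$68.07

Deferred-dividend DDM. At t=5 the remaining stream is a growing perpetuity with first payment D_6 = 9.87.
V_5 = D_6/(r−g) = 9.87/(0.1033−0.0146) = 111.2740
P₀ = V_5/(1+r)^5 = 111.2740/(1+0.1033)^5 = 68.0652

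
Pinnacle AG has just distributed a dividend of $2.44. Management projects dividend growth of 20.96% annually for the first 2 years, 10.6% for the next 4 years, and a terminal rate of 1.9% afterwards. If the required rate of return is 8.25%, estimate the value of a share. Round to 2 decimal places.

$71.91

Three-stage DDM. Project D₁…D_6; terminal Gordon value at t=6 with g = 0.019; discount at r = 0.0825.
D_1 = 2.9514
D_2 = 3.5700
D_3 = 3.9485
D_4 = 4.3670
D_5 = 4.8299
D_6 = 5.3419
TV_6 = 5.4434/(0.0825−0.019) = 85.7224
P₀ = Σ Dₜ/(1+r)ᵗ + TV_6/(1+r)^6 = 71.9109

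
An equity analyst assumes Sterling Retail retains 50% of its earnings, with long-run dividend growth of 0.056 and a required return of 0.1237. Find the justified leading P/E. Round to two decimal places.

7.39

Payout ratio b = 1 − 0.50 = 0.50.
Justified leading P/E = b/(r−g) = 0.50/(0.1237−0.056) = 7.3855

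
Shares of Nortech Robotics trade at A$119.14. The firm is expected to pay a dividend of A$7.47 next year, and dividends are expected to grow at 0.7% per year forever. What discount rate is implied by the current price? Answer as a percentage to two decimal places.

6.97%

Rearranging the constant-growth DDM: r = D₁/P₀ + g.
r = 7.4700 / 119.14 + 0.007 = 0.06270 + 0.007 = 0.06970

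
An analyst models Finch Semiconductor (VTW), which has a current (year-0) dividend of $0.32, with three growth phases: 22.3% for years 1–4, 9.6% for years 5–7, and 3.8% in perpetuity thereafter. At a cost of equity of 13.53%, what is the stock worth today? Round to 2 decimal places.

Three-stage DDM. Project D₁…D_7; terminal Gordon value at t=7 with g = 0.038; discount at r = 0.1353.
D_1 = 0.3914
D_2 = 0.4786
D_3 = 0.5854
D_4 = 0.7159
D_5 = 0.7846
D_6 = 0.8600
D_7 = 0.9425
TV_7 = 0.9783/(0.1353−0.038) = 10.0548
P₀ = Σ Dₜ/(1+r)ᵗ + TV_7/(1+r)^7 = 6.8886

$6.89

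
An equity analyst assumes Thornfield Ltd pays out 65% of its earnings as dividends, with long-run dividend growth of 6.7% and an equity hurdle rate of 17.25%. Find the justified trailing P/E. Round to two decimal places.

Justified trailing P/E = b(1+g)/(r−g) = 0.65×(1+0.067)/(0.1725−0.067) = 6.5739

6.57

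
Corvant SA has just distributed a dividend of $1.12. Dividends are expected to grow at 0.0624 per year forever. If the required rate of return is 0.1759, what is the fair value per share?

Gordon growth model: P₀ = D₁/(r − g). D₁ = 1.12 × (1 + 0.0624) = 1.1899.
P₀ = 1.1899 / (0.1759 − 0.0624) = 1.1899 / 0.1135 = 10.4836

$10.48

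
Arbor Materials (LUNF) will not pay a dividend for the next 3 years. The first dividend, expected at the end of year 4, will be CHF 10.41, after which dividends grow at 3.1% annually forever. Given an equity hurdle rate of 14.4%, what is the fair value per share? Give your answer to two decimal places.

CHF 61.53

Deferred-dividend DDM. At t=3 the remaining stream is a growing perpetuity with first payment D_4 = 10.41.
V_3 = D_4/(r−g) = 10.41/(0.144−0.031) = 92.1239
P₀ = V_3/(1+r)^3 = 92.1239/(1+0.144)^3 = 61.5310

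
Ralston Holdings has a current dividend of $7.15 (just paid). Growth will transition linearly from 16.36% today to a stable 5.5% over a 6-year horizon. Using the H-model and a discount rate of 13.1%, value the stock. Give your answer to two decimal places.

H-model: P₀ = D₀[(1+g_L) + H(g_S−g_L)]/(r−g_L), with H = 6/2 = 3.
P₀ = 7.15 × [(1+0.055) + 3×(0.1636−0.055)] / (0.131−0.055)
   = 7.15 × 1.3808 / 0.076 = 129.9042

$129.90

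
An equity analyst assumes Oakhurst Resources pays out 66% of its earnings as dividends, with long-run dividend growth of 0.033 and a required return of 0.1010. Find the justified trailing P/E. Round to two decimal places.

Justified trailing P/E = b(1+g)/(r−g) = 0.66×(1+0.033)/(0.101−0.033) = 10.0262

10.03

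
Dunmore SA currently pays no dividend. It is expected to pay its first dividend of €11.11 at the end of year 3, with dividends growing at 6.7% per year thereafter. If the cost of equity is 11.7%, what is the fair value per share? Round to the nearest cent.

Deferred-dividend DDM. At t=2 the remaining stream is a growing perpetuity with first payment D_3 = 11.11.
V_2 = D_3/(r−g) = 11.11/(0.117−0.067) = 222.2000
P₀ = V_2/(1+r)^2 = 222.2000/(1+0.117)^2 = 178.0893

€178.09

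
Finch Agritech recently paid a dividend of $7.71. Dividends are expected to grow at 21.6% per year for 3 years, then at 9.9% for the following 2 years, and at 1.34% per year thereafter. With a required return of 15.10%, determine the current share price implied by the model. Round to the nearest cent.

Three-stage DDM. Project D₁…D_5; terminal Gordon value at t=5 with g = 0.0134; discount at r = 0.151.
D_1 = 9.3754
D_2 = 11.4004
D_3 = 13.8629
D_4 = 15.2354
D_5 = 16.7437
TV_5 = 16.9680/(0.151−0.0134) = 123.3142
P₀ = Σ Dₜ/(1+r)ᵗ + TV_5/(1+r)^5 = 103.8543

$103.85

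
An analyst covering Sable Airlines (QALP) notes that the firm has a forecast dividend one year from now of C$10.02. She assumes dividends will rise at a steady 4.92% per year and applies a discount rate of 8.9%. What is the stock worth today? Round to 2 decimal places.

Gordon growth model: P₀ = D₁/(r − g), with D₁ = 10.02 given directly.
P₀ = 10.0200 / (0.089 − 0.0492) = 10.0200 / 0.0398 = 251.7588

C$251.76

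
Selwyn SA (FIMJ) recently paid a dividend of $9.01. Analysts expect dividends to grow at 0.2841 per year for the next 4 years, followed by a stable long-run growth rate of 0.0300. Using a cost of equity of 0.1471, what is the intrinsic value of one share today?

Two-stage DDM. Project D₁…D_4 at 0.2841, terminal growth 0.03, discount at r = 0.1471.
D_1 = 11.5697
D_2 = 14.8567
D_3 = 19.0775
D_4 = 24.4974
Terminal value at t=4: TV = D_5/(r−g) = 25.2323/(0.1471−0.03) = 215.4768
P₀ = 11.5697/(1+0.1471)^1 + 14.8567/(1+0.1471)^2 + 19.0775/(1+0.1471)^3 + 24.4974/(1+0.1471)^4 + 215.4768/(1+0.1471)^4 = 172.6147

$172.61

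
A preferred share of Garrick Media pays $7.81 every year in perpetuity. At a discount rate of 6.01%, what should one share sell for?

$129.95

Zero-growth DDM (perpetuity): P₀ = D/r = 7.81 / 0.0601 = 129.9501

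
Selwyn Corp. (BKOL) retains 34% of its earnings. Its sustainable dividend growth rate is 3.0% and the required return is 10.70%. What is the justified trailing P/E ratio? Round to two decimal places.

Payout ratio b = 1 − 0.34 = 0.66.
Justified trailing P/E = b(1+g)/(r−g) = 0.66×(1+0.03)/(0.107−0.03) = 8.8286

8.83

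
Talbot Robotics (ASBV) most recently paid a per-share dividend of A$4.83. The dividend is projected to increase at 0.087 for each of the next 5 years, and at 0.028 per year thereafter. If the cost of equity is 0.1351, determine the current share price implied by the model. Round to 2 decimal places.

Two-stage DDM. Project D₁…D_5 at 0.087, terminal growth 0.028, discount at r = 0.1351.
D_1 = 5.2502
D_2 = 5.7070
D_3 = 6.2035
D_4 = 6.7432
D_5 = 7.3298
Terminal value at t=5: TV = D_6/(r−g) = 7.5351/(0.1351−0.028) = 70.3556
P₀ = 5.2502/(1+0.1351)^1 + 5.7070/(1+0.1351)^2 + 6.2035/(1+0.1351)^3 + 6.7432/(1+0.1351)^4 + 7.3298/(1+0.1351)^5 + 70.3556/(1+0.1351)^5 = 58.5840

A$58.58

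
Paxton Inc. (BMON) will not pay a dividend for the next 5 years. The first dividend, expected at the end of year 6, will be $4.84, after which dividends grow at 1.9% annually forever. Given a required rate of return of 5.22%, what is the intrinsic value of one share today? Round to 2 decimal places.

Deferred-dividend DDM. At t=5 the remaining stream is a growing perpetuity with first payment D_6 = 4.84.
V_5 = D_6/(r−g) = 4.84/(0.0522−0.019) = 145.7831
P₀ = V_5/(1+r)^5 = 145.7831/(1+0.0522)^5 = 113.0357

$113.04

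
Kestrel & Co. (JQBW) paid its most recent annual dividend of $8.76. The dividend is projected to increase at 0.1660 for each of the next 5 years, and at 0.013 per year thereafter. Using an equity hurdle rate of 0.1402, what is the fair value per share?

Two-stage DDM. Project D₁…D_5 at 0.166, terminal growth 0.013, discount at r = 0.1402.
D_1 = 10.2142
D_2 = 11.9097
D_3 = 13.8867
D_4 = 16.1919
D_5 = 18.8798
Terminal value at t=5: TV = D_6/(r−g) = 19.1252/(0.1402−0.013) = 150.3555
P₀ = 10.2142/(1+0.1402)^1 + 11.9097/(1+0.1402)^2 + 13.8867/(1+0.1402)^3 + 16.1919/(1+0.1402)^4 + 18.8798/(1+0.1402)^5 + 150.3555/(1+0.1402)^5 = 124.8860

$124.89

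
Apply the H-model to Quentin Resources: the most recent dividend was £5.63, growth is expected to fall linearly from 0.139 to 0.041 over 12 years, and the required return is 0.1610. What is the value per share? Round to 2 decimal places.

£76.43

H-model: P₀ = D₀[(1+g_L) + H(g_S−g_L)]/(r−g_L), with H = 12/2 = 6.
P₀ = 5.63 × [(1+0.041) + 6×(0.139−0.041)] / (0.161−0.041)
   = 5.63 × 1.6290 / 0.12 = 76.4273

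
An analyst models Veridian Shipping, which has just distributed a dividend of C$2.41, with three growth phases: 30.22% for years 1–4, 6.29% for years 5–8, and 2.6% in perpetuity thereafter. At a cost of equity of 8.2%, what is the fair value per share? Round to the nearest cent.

Three-stage DDM. Project D₁…D_8; terminal Gordon value at t=8 with g = 0.026; discount at r = 0.082.
D_1 = 3.1383
D_2 = 4.0867
D_3 = 5.3217
D_4 = 6.9299
D_5 = 7.3658
D_6 = 7.8291
D_7 = 8.3216
D_8 = 8.8450
TV_8 = 9.0750/(0.082−0.026) = 162.0529
P₀ = Σ Dₜ/(1+r)ᵗ + TV_8/(1+r)^8 = 121.2619

C$121.26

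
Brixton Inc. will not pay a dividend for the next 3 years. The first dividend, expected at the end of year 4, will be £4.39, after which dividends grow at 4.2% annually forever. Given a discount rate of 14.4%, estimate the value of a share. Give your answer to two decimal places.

Deferred-dividend DDM. At t=3 the remaining stream is a growing perpetuity with first payment D_4 = 4.39.
V_3 = D_4/(r−g) = 4.39/(0.144−0.042) = 43.0392
P₀ = V_3/(1+r)^3 = 43.0392/(1+0.144)^3 = 28.7466

£28.75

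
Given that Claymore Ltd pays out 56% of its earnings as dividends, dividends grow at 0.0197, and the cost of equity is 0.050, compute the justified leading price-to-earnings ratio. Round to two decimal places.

18.48

Justified leading P/E = b/(r−g) = 0.56/(0.05−0.0197) = 18.4818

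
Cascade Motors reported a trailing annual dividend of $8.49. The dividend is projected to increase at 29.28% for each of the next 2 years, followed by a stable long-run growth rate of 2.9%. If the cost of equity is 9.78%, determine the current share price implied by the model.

Two-stage DDM. Project D₁…D_2 at 0.2928, terminal growth 0.029, discount at r = 0.0978.
D_1 = 10.9759
D_2 = 14.1896
Terminal value at t=2: TV = D_3/(r−g) = 14.6011/(0.0978−0.029) = 212.2254
P₀ = 10.9759/(1+0.0978)^1 + 14.1896/(1+0.0978)^2 + 212.2254/(1+0.0978)^2 = 197.8686

$197.87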